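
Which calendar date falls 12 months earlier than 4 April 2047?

Going back 12 months from April 4, 2047.
month 4 − 12 = -8, which is month 4 of year 2046 → April 2046.
Day 4 is valid in April, giving April 4, 2046.

April 4, 2046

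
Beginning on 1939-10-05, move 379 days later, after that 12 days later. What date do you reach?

Advancing 379 days from October 5, 1939:
October has 31 days, so 31 − 5 = 26 days remain after October 5, 1939; 379 − 26 = 353 left.
November 1939 has 30 days: 353 − 30 = 323 left.
December 1939 has 31 days: 323 − 31 = 292 left.
January 1940 has 31 days: 292 − 31 = 261 left.
February 1940 has 29 days (1940 is a leap year): 261 − 29 = 232 left.
March 1940 has 31 days: 232 − 31 = 201 left.
April 1940 has 30 days: 201 − 30 = 171 left.
May 1940 has 31 days: 171 − 31 = 140 left.
June 1940 has 30 days: 140 − 30 = 110 left.
July 1940 has 31 days: 110 − 31 = 79 left.
August 1940 has 31 days: 79 − 31 = 48 left.
September 1940 has 30 days: 48 − 30 = 18 left.
18 days into October 1940 → October 18, 1940.
Advancing 12 days from October 18, 1940:
October has 31 days; 18 + 12 = 30, still in October.

October 30, 1940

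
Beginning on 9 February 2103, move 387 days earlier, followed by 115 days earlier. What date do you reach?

September 25, 2101

Going back 387 days from February 9, 2103:
Going back 9 days from February 9, 2103 reaches the end of the previous month; 387 − 9 = 378 left.
January 2103 has 31 days: 378 − 31 = 347 left.
December 2102 has 31 days: 347 − 31 = 316 left.
November 2102 has 30 days: 316 − 30 = 286 left.
October 2102 has 31 days: 286 − 31 = 255 left.
September 2102 has 30 days: 255 − 30 = 225 left.
August 2102 has 31 days: 225 − 31 = 194 left.
July 2102 has 31 days: 194 − 31 = 163 left.
June 2102 has 30 days: 163 − 30 = 133 left.
May 2102 has 31 days: 133 − 31 = 102 left.
April 2102 has 30 days: 102 − 30 = 72 left.
March 2102 has 31 days: 72 − 31 = 41 left.
February 2102 has 28 days (2102 is not a leap year): 41 − 28 = 13 left.
January 2102 has 31 days; 31 − 13 = 18 → January 18, 2102.
Subtracting 115 days from January 18, 2102:
Going back 18 days from January 18, 2102 reaches the end of the previous month; 115 − 18 = 97 left.
December 2101 has 31 days: 97 − 31 = 66 left.
November 2101 has 30 days: 66 − 30 = 36 left.
October 2101 has 31 days: 36 − 31 = 5 left.
September 2101 has 30 days; 30 − 5 = 25 → September 25, 2101.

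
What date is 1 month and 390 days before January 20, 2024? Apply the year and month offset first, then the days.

November 25, 2022

Counting back 1 month and 390 days from January 20, 2024: first the month/year part, then the days.
month 1 − 1 = 0, which is month 12 of year 2023 → December 2023.
Day 20 is valid in December, giving December 20, 2023.
Now subtract 390 days from December 20, 2023.
Going back 20 days from December 20, 2023 reaches the end of the previous month; 390 − 20 = 370 left.
November 2023 has 30 days: 370 − 30 = 340 left.
October 2023 has 31 days: 340 − 31 = 309 left.
September 2023 has 30 days: 309 − 30 = 279 left.
August 2023 has 31 days: 279 − 31 = 248 left.
July 2023 has 31 days: 248 − 31 = 217 left.
June 2023 has 30 days: 217 − 30 = 187 left.
May 2023 has 31 days: 187 − 31 = 156 left.
April 2023 has 30 days: 156 − 30 = 126 left.
March 2023 has 31 days: 126 − 31 = 95 left.
February 2023 has 28 days (2023 is not a leap year): 95 − 28 = 67 left.
January 2023 has 31 days: 67 − 31 = 36 left.
December 2022 has 31 days: 36 − 31 = 5 left.
November 2022 has 30 days; 30 − 5 = 25 → November 25, 2022.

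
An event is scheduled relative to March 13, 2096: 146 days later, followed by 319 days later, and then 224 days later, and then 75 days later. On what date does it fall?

Counting forward 146 days from March 13, 2096:
March has 31 days, so 31 − 13 = 18 days remain after March 13, 2096; 146 − 18 = 128 left.
April 2096 has 30 days: 128 − 30 = 98 left.
May 2096 has 31 days: 98 − 31 = 67 left.
June 2096 has 30 days: 67 − 30 = 37 left.
July 2096 has 31 days: 37 − 31 = 6 left.
6 days into August 2096 → August 6, 2096.
Counting forward 319 days from August 6, 2096:
August has 31 days, so 31 − 6 = 25 days remain after August 6, 2096; 319 − 25 = 294 left.
September 2096 has 30 days: 294 − 30 = 264 left.
October 2096 has 31 days: 264 − 31 = 233 left.
November 2096 has 30 days: 233 − 30 = 203 left.
December 2096 has 31 days: 203 − 31 = 172 left.
January 2097 has 31 days: 172 − 31 = 141 left.
February 2097 has 28 days (2097 is not a leap year): 141 − 28 = 113 left.
March 2097 has 31 days: 113 − 31 = 82 left.
April 2097 has 30 days: 82 − 30 = 52 left.
May 2097 has 31 days: 52 − 31 = 21 left.
21 days into June 2097 → June 21, 2097.
Adding 224 days from June 21, 2097:
June has 30 days, so 30 − 21 = 9 days remain after June 21, 2097; 224 − 9 = 215 left.
July 2097 has 31 days: 215 − 31 = 184 left.
August 2097 has 31 days: 184 − 31 = 153 left.
September 2097 has 30 days: 153 − 30 = 123 left.
October 2097 has 31 days: 123 − 31 = 92 left.
November 2097 has 30 days: 92 − 30 = 62 left.
December 2097 has 31 days: 62 − 31 = 31 left.
31 days into January 2098 → January 31, 2098.
Adding 75 days from January 31, 2098:
January has 31 days, so 31 − 31 = 0 days remain after January 31, 2098; 75 − 0 = 75 left.
February 2098 has 28 days (2098 is not a leap year): 75 − 28 = 47 left.
March 2098 has 31 days: 47 − 31 = 16 left.
16 days into April 2098 → April 16, 2098.

April 16, 2098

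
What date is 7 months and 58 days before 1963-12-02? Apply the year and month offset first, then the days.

Counting back 7 months and 58 days from December 2, 1963: first the month/year part, then the days.
month 12 − 7 = 5 → May 1963.
Day 2 is valid in May, giving May 2, 1963.
Now subtract 58 days from May 2, 1963.
Going back 2 days from May 2, 1963 reaches the end of the previous month; 58 − 2 = 56 left.
April 1963 has 30 days: 56 − 30 = 26 left.
March 1963 has 31 days; 31 − 26 = 5 → March 5, 1963.

March 5, 1963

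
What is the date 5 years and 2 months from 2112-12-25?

February 25, 2118

Counting forward 5 years and 2 months from December 25, 2112.
+5 years → 2117; month 12 + 2 = 14, which is month 2 of year 2118 → February 2118.
Day 25 is valid in February, giving February 25, 2118.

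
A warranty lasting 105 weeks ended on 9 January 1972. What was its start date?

Subtracting 105 weeks = 735 days from January 9, 1972.
Going back 9 days from January 9, 1972 reaches the end of the previous month; 735 − 9 = 726 left.
December 1971 has 31 days: 726 − 31 = 695 left.
November 1971 has 30 days: 695 − 30 = 665 left.
October 1971 has 31 days: 665 − 31 = 634 left.
September 1971 has 30 days: 634 − 30 = 604 left.
August 1971 has 31 days: 604 − 31 = 573 left.
July 1971 has 31 days: 573 − 31 = 542 left.
June 1971 has 30 days: 542 − 30 = 512 left.
May 1971 has 31 days: 512 − 31 = 481 left.
April 1971 has 30 days: 481 − 30 = 451 left.
March 1971 has 31 days: 451 − 31 = 420 left.
February 1971 has 28 days (1971 is not a leap year): 420 − 28 = 392 left.
January 1971 has 31 days: 392 − 31 = 361 left.
December 1970 has 31 days: 361 − 31 = 330 left.
November 1970 has 30 days: 330 − 30 = 300 left.
October 1970 has 31 days: 300 − 31 = 269 left.
September 1970 has 30 days: 269 − 30 = 239 left.
August 1970 has 31 days: 239 − 31 = 208 left.
July 1970 has 31 days: 208 − 31 = 177 left.
June 1970 has 30 days: 177 − 30 = 147 left.
May 1970 has 31 days: 147 − 31 = 116 left.
April 1970 has 30 days: 116 − 30 = 86 left.
March 1970 has 31 days: 86 − 31 = 55 left.
February 1970 has 28 days (1970 is not a leap year): 55 − 28 = 27 left.
January 1970 has 31 days; 31 − 27 = 4 → January 4, 1970.

January 4, 1970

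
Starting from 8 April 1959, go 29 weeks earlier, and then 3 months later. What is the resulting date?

December 17, 1958

Going back 29 weeks (= 203 days) from April 8, 1959:
Going back 8 days from April 8, 1959 reaches the end of the previous month; 203 − 8 = 195 left.
March 1959 has 31 days: 195 − 31 = 164 left.
February 1959 has 28 days (1959 is not a leap year): 164 − 28 = 136 left.
January 1959 has 31 days: 136 − 31 = 105 left.
December 1958 has 31 days: 105 − 31 = 74 left.
November 1958 has 30 days: 74 − 30 = 44 left.
October 1958 has 31 days: 44 − 31 = 13 left.
September 1958 has 30 days; 30 − 13 = 17 → September 17, 1958.
Advancing 3 months from September 17, 1958:
month 9 + 3 = 12 → December 1958.
Day 17 is valid in December, giving December 17, 1958.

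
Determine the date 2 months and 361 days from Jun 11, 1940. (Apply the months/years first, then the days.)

August 7, 1941

Counting forward 2 months and 361 days from June 11, 1940: first the month/year part, then the days.
month 6 + 2 = 8 → August 1940.
Day 11 is valid in August, giving August 11, 1940.
Now add 361 days from August 11, 1940.
August has 31 days, so 31 − 11 = 20 days remain after August 11, 1940; 361 − 20 = 341 left.
September 1940 has 30 days: 341 − 30 = 311 left.
October 1940 has 31 days: 311 − 31 = 280 left.
November 1940 has 30 days: 280 − 30 = 250 left.
December 1940 has 31 days: 250 − 31 = 219 left.
January 1941 has 31 days: 219 − 31 = 188 left.
February 1941 has 28 days (1941 is not a leap year): 188 − 28 = 160 left.
March 1941 has 31 days: 160 − 31 = 129 left.
April 1941 has 30 days: 129 − 30 = 99 left.
May 1941 has 31 days: 99 − 31 = 68 left.
June 1941 has 30 days: 68 − 30 = 38 left.
July 1941 has 31 days: 38 − 31 = 7 left.
7 days into August 1941 → August 7, 1941.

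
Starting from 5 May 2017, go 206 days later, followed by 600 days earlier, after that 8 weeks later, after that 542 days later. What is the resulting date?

Counting forward 206 days from May 5, 2017:
May has 31 days, so 31 − 5 = 26 days remain after May 5, 2017; 206 − 26 = 180 left.
June 2017 has 30 days: 180 − 30 = 150 left.
July 2017 has 31 days: 150 − 31 = 119 left.
August 2017 has 31 days: 119 − 31 = 88 left.
September 2017 has 30 days: 88 − 30 = 58 left.
October 2017 has 31 days: 58 − 31 = 27 left.
27 days into November 2017 → November 27, 2017.
Going back 600 days from November 27, 2017:
Going back 27 days from November 27, 2017 reaches the end of the previous month; 600 − 27 = 573 left.
October 2017 has 31 days: 573 − 31 = 542 left.
September 2017 has 30 days: 542 − 30 = 512 left.
August 2017 has 31 days: 512 − 31 = 481 left.
July 2017 has 31 days: 481 − 31 = 450 left.
June 2017 has 30 days: 450 − 30 = 420 left.
May 2017 has 31 days: 420 − 31 = 389 left.
April 2017 has 30 days: 389 − 30 = 359 left.
March 2017 has 31 days: 359 − 31 = 328 left.
February 2017 has 28 days (2017 is not a leap year): 328 − 28 = 300 left.
January 2017 has 31 days: 300 − 31 = 269 left.
December 2016 has 31 days: 269 − 31 = 238 left.
November 2016 has 30 days: 238 − 30 = 208 left.
October 2016 has 31 days: 208 − 31 = 177 left.
September 2016 has 30 days: 177 − 30 = 147 left.
August 2016 has 31 days: 147 − 31 = 116 left.
July 2016 has 31 days: 116 − 31 = 85 left.
June 2016 has 30 days: 85 − 30 = 55 left.
May 2016 has 31 days: 55 − 31 = 24 left.
April 2016 has 30 days; 30 − 24 = 6 → April 6, 2016.
Adding 8 weeks (= 56 days) from April 6, 2016:
April has 30 days, so 30 − 6 = 24 days remain after April 6, 2016; 56 − 24 = 32 left.
May 2016 has 31 days: 32 − 31 = 1 left.
1 day into June 2016 → June 1, 2016.
Advancing 542 days from June 1, 2016:
June has 30 days, so 30 − 1 = 29 days remain after June 1, 2016; 542 − 29 = 513 left.
July 2016 has 31 days: 513 − 31 = 482 left.
August 2016 has 31 days: 482 − 31 = 451 left.
September 2016 has 30 days: 451 − 30 = 421 left.
October 2016 has 31 days: 421 − 31 = 390 left.
November 2016 has 30 days: 390 − 30 = 360 left.
December 2016 has 31 days: 360 − 31 = 329 left.
January 2017 has 31 days: 329 − 31 = 298 left.
February 2017 has 28 days (2017 is not a leap year): 298 − 28 = 270 left.
March 2017 has 31 days: 270 − 31 = 239 left.
April 2017 has 30 days: 239 − 30 = 209 left.
May 2017 has 31 days: 209 − 31 = 178 left.
June 2017 has 30 days: 178 − 30 = 148 left.
July 2017 has 31 days: 148 − 31 = 117 left.
August 2017 has 31 days: 117 − 31 = 86 left.
September 2017 has 30 days: 86 − 30 = 56 left.
October 2017 has 31 days: 56 − 31 = 25 left.
25 days into November 2017 → November 25, 2017.

November 25, 2017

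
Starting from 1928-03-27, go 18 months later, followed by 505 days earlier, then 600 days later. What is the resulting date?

Adding 18 months from March 27, 1928:
month 3 + 18 = 21, which is month 9 of year 1929 → September 1929.
Day 27 is valid in September, giving September 27, 1929.
Going back 505 days from September 27, 1929:
Going back 27 days from September 27, 1929 reaches the end of the previous month; 505 − 27 = 478 left.
August 1929 has 31 days: 478 − 31 = 447 left.
July 1929 has 31 days: 447 − 31 = 416 left.
June 1929 has 30 days: 416 − 30 = 386 left.
May 1929 has 31 days: 386 − 31 = 355 left.
April 1929 has 30 days: 355 − 30 = 325 left.
March 1929 has 31 days: 325 − 31 = 294 left.
February 1929 has 28 days (1929 is not a leap year): 294 − 28 = 266 left.
January 1929 has 31 days: 266 − 31 = 235 left.
December 1928 has 31 days: 235 − 31 = 204 left.
November 1928 has 30 days: 204 − 30 = 174 left.
October 1928 has 31 days: 174 − 31 = 143 left.
September 1928 has 30 days: 143 − 30 = 113 left.
August 1928 has 31 days: 113 − 31 = 82 left.
July 1928 has 31 days: 82 − 31 = 51 left.
June 1928 has 30 days: 51 − 30 = 21 left.
May 1928 has 31 days; 31 − 21 = 10 → May 10, 1928.
Adding 600 days from May 10, 1928:
May has 31 days, so 31 − 10 = 21 days remain after May 10, 1928; 600 − 21 = 579 left.
June 1928 has 30 days: 579 − 30 = 549 left.
July 1928 has 31 days: 549 − 31 = 518 left.
August 1928 has 31 days: 518 − 31 = 487 left.
September 1928 has 30 days: 487 − 30 = 457 left.
October 1928 has 31 days: 457 − 31 = 426 left.
November 1928 has 30 days: 426 − 30 = 396 left.
December 1928 has 31 days: 396 − 31 = 365 left.
January 1929 has 31 days: 365 − 31 = 334 left.
February 1929 has 28 days (1929 is not a leap year): 334 − 28 = 306 left.
March 1929 has 31 days: 306 − 31 = 275 left.
April 1929 has 30 days: 275 − 30 = 245 left.
May 1929 has 31 days: 245 − 31 = 214 left.
June 1929 has 30 days: 214 − 30 = 184 left.
July 1929 has 31 days: 184 − 31 = 153 left.
August 1929 has 31 days: 153 − 31 = 122 left.
September 1929 has 30 days: 122 − 30 = 92 left.
October 1929 has 31 days: 92 − 31 = 61 left.
November 1929 has 30 days: 61 − 30 = 31 left.
31 days into December 1929 → December 31, 1929.

December 31, 1929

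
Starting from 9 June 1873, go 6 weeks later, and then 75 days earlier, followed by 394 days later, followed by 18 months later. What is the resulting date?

Adding 6 weeks (= 42 days) from June 9, 1873:
June has 30 days, so 30 − 9 = 21 days remain after June 9, 1873; 42 − 21 = 21 left.
21 days into July 1873 → July 21, 1873.
Subtracting 75 days from July 21, 1873:
Going back 21 days from July 21, 1873 reaches the end of the previous month; 75 − 21 = 54 left.
June 1873 has 30 days: 54 − 30 = 24 left.
May 1873 has 31 days; 31 − 24 = 7 → May 7, 1873.
Advancing 394 days from May 7, 1873:
May has 31 days, so 31 − 7 = 24 days remain after May 7, 1873; 394 − 24 = 370 left.
June 1873 has 30 days: 370 − 30 = 340 left.
July 1873 has 31 days: 340 − 31 = 309 left.
August 1873 has 31 days: 309 − 31 = 278 left.
September 1873 has 30 days: 278 − 30 = 248 left.
October 1873 has 31 days: 248 − 31 = 217 left.
November 1873 has 30 days: 217 − 30 = 187 left.
December 1873 has 31 days: 187 − 31 = 156 left.
January 1874 has 31 days: 156 − 31 = 125 left.
February 1874 has 28 days (1874 is not a leap year): 125 − 28 = 97 left.
March 1874 has 31 days: 97 − 31 = 66 left.
April 1874 has 30 days: 66 − 30 = 36 left.
May 1874 has 31 days: 36 − 31 = 5 left.
5 days into June 1874 → June 5, 1874.
Advancing 18 months from June 5, 1874:
month 6 + 18 = 24, which is month 12 of year 1875 → December 1875.
Day 5 is valid in December, giving December 5, 1875.

December 5, 1875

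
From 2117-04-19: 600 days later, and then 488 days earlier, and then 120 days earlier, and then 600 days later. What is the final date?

December 2, 2118

Advancing 600 days from April 19, 2117:
April has 30 days, so 30 − 19 = 11 days remain after April 19, 2117; 600 − 11 = 589 left.
May 2117 has 31 days: 589 − 31 = 558 left.
June 2117 has 30 days: 558 − 30 = 528 left.
July 2117 has 31 days: 528 − 31 = 497 left.
August 2117 has 31 days: 497 − 31 = 466 left.
September 2117 has 30 days: 466 − 30 = 436 left.
October 2117 has 31 days: 436 − 31 = 405 left.
November 2117 has 30 days: 405 − 30 = 375 left.
December 2117 has 31 days: 375 − 31 = 344 left.
January 2118 has 31 days: 344 − 31 = 313 left.
February 2118 has 28 days (2118 is not a leap year): 313 − 28 = 285 left.
March 2118 has 31 days: 285 − 31 = 254 left.
April 2118 has 30 days: 254 − 30 = 224 left.
May 2118 has 31 days: 224 − 31 = 193 left.
June 2118 has 30 days: 193 − 30 = 163 left.
July 2118 has 31 days: 163 − 31 = 132 left.
August 2118 has 31 days: 132 − 31 = 101 left.
September 2118 has 30 days: 101 − 30 = 71 left.
October 2118 has 31 days: 71 − 31 = 40 left.
November 2118 has 30 days: 40 − 30 = 10 left.
10 days into December 2118 → December 10, 2118.
Counting back 488 days from December 10, 2118:
Going back 10 days from December 10, 2118 reaches the end of the previous month; 488 − 10 = 478 left.
November 2118 has 30 days: 478 − 30 = 448 left.
October 2118 has 31 days: 448 − 31 = 417 left.
September 2118 has 30 days: 417 − 30 = 387 left.
August 2118 has 31 days: 387 − 31 = 356 left.
July 2118 has 31 days: 356 − 31 = 325 left.
June 2118 has 30 days: 325 − 30 = 295 left.
May 2118 has 31 days: 295 − 31 = 264 left.
April 2118 has 30 days: 264 − 30 = 234 left.
March 2118 has 31 days: 234 − 31 = 203 left.
February 2118 has 28 days (2118 is not a leap year): 203 − 28 = 175 left.
January 2118 has 31 days: 175 − 31 = 144 left.
December 2117 has 31 days: 144 − 31 = 113 left.
November 2117 has 30 days: 113 − 30 = 83 left.
October 2117 has 31 days: 83 − 31 = 52 left.
September 2117 has 30 days: 52 − 30 = 22 left.
August 2117 has 31 days; 31 − 22 = 9 → August 9, 2117.
Going back 120 days from August 9, 2117:
Going back 9 days from August 9, 2117 reaches the end of the previous month; 120 − 9 = 111 left.
July 2117 has 31 days: 111 − 31 = 80 left.
June 2117 has 30 days: 80 − 30 = 50 left.
May 2117 has 31 days: 50 − 31 = 19 left.
April 2117 has 30 days; 30 − 19 = 11 → April 11, 2117.
Advancing 600 days from April 11, 2117:
April has 30 days, so 30 − 11 = 19 days remain after April 11, 2117; 600 − 19 = 581 left.
May 2117 has 31 days: 581 − 31 = 550 left.
June 2117 has 30 days: 550 − 30 = 520 left.
July 2117 has 31 days: 520 − 31 = 489 left.
August 2117 has 31 days: 489 − 31 = 458 left.
September 2117 has 30 days: 458 − 30 = 428 left.
October 2117 has 31 days: 428 − 31 = 397 left.
November 2117 has 30 days: 397 − 30 = 367 left.
December 2117 has 31 days: 367 − 31 = 336 left.
January 2118 has 31 days: 336 − 31 = 305 left.
February 2118 has 28 days (2118 is not a leap year): 305 − 28 = 277 left.
March 2118 has 31 days: 277 − 31 = 246 left.
April 2118 has 30 days: 246 − 30 = 216 left.
May 2118 has 31 days: 216 − 31 = 185 left.
June 2118 has 30 days: 185 − 30 = 155 left.
July 2118 has 31 days: 155 − 31 = 124 left.
August 2118 has 31 days: 124 − 31 = 93 left.
September 2118 has 30 days: 93 − 30 = 63 left.
October 2118 has 31 days: 63 − 31 = 32 left.
November 2118 has 30 days: 32 − 30 = 2 left.
2 days into December 2118 → December 2, 2118.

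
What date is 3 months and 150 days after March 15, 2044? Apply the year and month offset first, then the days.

November 12, 2044

Adding 3 months and 150 days from March 15, 2044: first the month/year part, then the days.
month 3 + 3 = 6 → June 2044.
Day 15 is valid in June, giving June 15, 2044.
Now add 150 days from June 15, 2044.
June has 30 days, so 30 − 15 = 15 days remain after June 15, 2044; 150 − 15 = 135 left.
July 2044 has 31 days: 135 − 31 = 104 left.
August 2044 has 31 days: 104 − 31 = 73 left.
September 2044 has 30 days: 73 − 30 = 43 left.
October 2044 has 31 days: 43 − 31 = 12 left.
12 days into November 2044 → November 12, 2044.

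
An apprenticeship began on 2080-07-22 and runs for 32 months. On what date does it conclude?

Counting forward 32 months from July 22, 2080.
month 7 + 32 = 39, which is month 3 of year 2083 → March 2083.
Day 22 is valid in March, giving March 22, 2083.

March 22, 2083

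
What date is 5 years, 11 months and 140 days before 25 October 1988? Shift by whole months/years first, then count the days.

Subtracting 5 years, 11 months and 140 days from October 25, 1988: first the month/year part, then the days.
-5 years → 1983; month 10 − 11 = -1, which is month 11 of year 1982 → November 1982.
Day 25 is valid in November, giving November 25, 1982.
Now subtract 140 days from November 25, 1982.
Going back 25 days from November 25, 1982 reaches the end of the previous month; 140 − 25 = 115 left.
October 1982 has 31 days: 115 − 31 = 84 left.
September 1982 has 30 days: 84 − 30 = 54 left.
August 1982 has 31 days: 54 − 31 = 23 left.
July 1982 has 31 days; 31 − 23 = 8 → July 8, 1982.

July 8, 1982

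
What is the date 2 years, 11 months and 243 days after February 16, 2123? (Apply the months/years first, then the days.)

September 16, 2126

Adding 2 years, 11 months and 243 days from February 16, 2123: first the month/year part, then the days.
+2 years → 2125; month 2 + 11 = 13, which is month 1 of year 2126 → January 2126.
Day 16 is valid in January, giving January 16, 2126.
Now add 243 days from January 16, 2126.
January has 31 days, so 31 − 16 = 15 days remain after January 16, 2126; 243 − 15 = 228 left.
February 2126 has 28 days (2126 is not a leap year): 228 − 28 = 200 left.
March 2126 has 31 days: 200 − 31 = 169 left.
April 2126 has 30 days: 169 − 30 = 139 left.
May 2126 has 31 days: 139 − 31 = 108 left.
June 2126 has 30 days: 108 − 30 = 78 left.
July 2126 has 31 days: 78 − 31 = 47 left.
August 2126 has 31 days: 47 − 31 = 16 left.
16 days into September 2126 → September 16, 2126.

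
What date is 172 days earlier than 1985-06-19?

December 29, 1984

Going back 172 days from June 19, 1985.
Going back 19 days from June 19, 1985 reaches the end of the previous month; 172 − 19 = 153 left.
May 1985 has 31 days: 153 − 31 = 122 left.
April 1985 has 30 days: 122 − 30 = 92 left.
March 1985 has 31 days: 92 − 31 = 61 left.
February 1985 has 28 days (1985 is not a leap year): 61 − 28 = 33 left.
January 1985 has 31 days: 33 − 31 = 2 left.
December 1984 has 31 days; 31 − 2 = 29 → December 29, 1984.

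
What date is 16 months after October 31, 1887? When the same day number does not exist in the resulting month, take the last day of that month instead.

Advancing 16 months from October 31, 1887.
month 10 + 16 = 26, which is month 2 of year 1889 → February 1889.
February 1889 has only 28 days (1889 is not a leap year — relevant if February), and the start was day 31, so the date clamps to February 28, 1889.

February 28, 1889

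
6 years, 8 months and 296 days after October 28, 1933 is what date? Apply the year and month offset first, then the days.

April 20, 1941

Adding 6 years, 8 months and 296 days from October 28, 1933: first the month/year part, then the days.
+6 years → 1939; month 10 + 8 = 18, which is month 6 of year 1940 → June 1940.
Day 28 is valid in June, giving June 28, 1940.
Now add 296 days from June 28, 1940.
June has 30 days, so 30 − 28 = 2 days remain after June 28, 1940; 296 − 2 = 294 left.
July 1940 has 31 days: 294 − 31 = 263 left.
August 1940 has 31 days: 263 − 31 = 232 left.
September 1940 has 30 days: 232 − 30 = 202 left.
October 1940 has 31 days: 202 − 31 = 171 left.
November 1940 has 30 days: 171 − 30 = 141 left.
December 1940 has 31 days: 141 − 31 = 110 left.
January 1941 has 31 days: 110 − 31 = 79 left.
February 1941 has 28 days (1941 is not a leap year): 79 − 28 = 51 left.
March 1941 has 31 days: 51 − 31 = 20 left.
20 days into April 1941 → April 20, 1941.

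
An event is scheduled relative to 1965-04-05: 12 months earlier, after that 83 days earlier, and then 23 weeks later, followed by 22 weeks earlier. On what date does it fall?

January 20, 1964

Going back 12 months from April 5, 1965:
month 4 − 12 = -8, which is month 4 of year 1964 → April 1964.
Day 5 is valid in April, giving April 5, 1964.
Subtracting 83 days from April 5, 1964:
Going back 5 days from April 5, 1964 reaches the end of the previous month; 83 − 5 = 78 left.
March 1964 has 31 days: 78 − 31 = 47 left.
February 1964 has 29 days (1964 is a leap year): 47 − 29 = 18 left.
January 1964 has 31 days; 31 − 18 = 13 → January 13, 1964.
Advancing 23 weeks (= 161 days) from January 13, 1964:
January has 31 days, so 31 − 13 = 18 days remain after January 13, 1964; 161 − 18 = 143 left.
February 1964 has 29 days (1964 is a leap year): 143 − 29 = 114 left.
March 1964 has 31 days: 114 − 31 = 83 left.
April 1964 has 30 days: 83 − 30 = 53 left.
May 1964 has 31 days: 53 − 31 = 22 left.
22 days into June 1964 → June 22, 1964.
Subtracting 22 weeks (= 154 days) from June 22, 1964:
Going back 22 days from June 22, 1964 reaches the end of the previous month; 154 − 22 = 132 left.
May 1964 has 31 days: 132 − 31 = 101 left.
April 1964 has 30 days: 101 − 30 = 71 left.
March 1964 has 31 days: 71 − 31 = 40 left.
February 1964 has 29 days (1964 is a leap year): 40 − 29 = 11 left.
January 1964 has 31 days; 31 − 11 = 20 → January 20, 1964.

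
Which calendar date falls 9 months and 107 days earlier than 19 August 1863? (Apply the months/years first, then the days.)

August 4, 1862

Going back 9 months and 107 days from August 19, 1863: first the month/year part, then the days.
month 8 − 9 = -1, which is month 11 of year 1862 → November 1862.
Day 19 is valid in November, giving November 19, 1862.
Now subtract 107 days from November 19, 1862.
Going back 19 days from November 19, 1862 reaches the end of the previous month; 107 − 19 = 88 left.
October 1862 has 31 days: 88 − 31 = 57 left.
September 1862 has 30 days: 57 − 30 = 27 left.
August 1862 has 31 days; 31 − 27 = 4 → August 4, 1862.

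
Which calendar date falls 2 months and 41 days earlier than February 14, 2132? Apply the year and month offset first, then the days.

November 3, 2131

Going back 2 months and 41 days from February 14, 2132: first the month/year part, then the days.
month 2 − 2 = 0, which is month 12 of year 2131 → December 2131.
Day 14 is valid in December, giving December 14, 2131.
Now subtract 41 days from December 14, 2131.
Going back 14 days from December 14, 2131 reaches the end of the previous month; 41 − 14 = 27 left.
November 2131 has 30 days; 30 − 27 = 3 → November 3, 2131.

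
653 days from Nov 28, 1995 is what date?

September 11, 1997

Counting forward 653 days from November 28, 1995.
November has 30 days, so 30 − 28 = 2 days remain after November 28, 1995; 653 − 2 = 651 left.
December 1995 has 31 days: 651 − 31 = 620 left.
January 1996 has 31 days: 620 − 31 = 589 left.
February 1996 has 29 days (1996 is a leap year): 589 − 29 = 560 left.
March 1996 has 31 days: 560 − 31 = 529 left.
April 1996 has 30 days: 529 − 30 = 499 left.
May 1996 has 31 days: 499 − 31 = 468 left.
June 1996 has 30 days: 468 − 30 = 438 left.
July 1996 has 31 days: 438 − 31 = 407 left.
August 1996 has 31 days: 407 − 31 = 376 left.
September 1996 has 30 days: 376 − 30 = 346 left.
October 1996 has 31 days: 346 − 31 = 315 left.
November 1996 has 30 days: 315 − 30 = 285 left.
December 1996 has 31 days: 285 − 31 = 254 left.
January 1997 has 31 days: 254 − 31 = 223 left.
February 1997 has 28 days (1997 is not a leap year): 223 − 28 = 195 left.
March 1997 has 31 days: 195 − 31 = 164 left.
April 1997 has 30 days: 164 − 30 = 134 left.
May 1997 has 31 days: 134 − 31 = 103 left.
June 1997 has 30 days: 103 − 30 = 73 left.
July 1997 has 31 days: 73 − 31 = 42 left.
August 1997 has 31 days: 42 − 31 = 11 left.
11 days into September 1997 → September 11, 1997.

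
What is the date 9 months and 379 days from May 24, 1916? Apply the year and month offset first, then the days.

March 10, 1918

Counting forward 9 months and 379 days from May 24, 1916: first the month/year part, then the days.
month 5 + 9 = 14, which is month 2 of year 1917 → February 1917.
Day 24 is valid in February, giving February 24, 1917.
Now add 379 days from February 24, 1917.
February has 28 days, so 28 − 24 = 4 days remain after February 24, 1917; 379 − 4 = 375 left.
March 1917 has 31 days: 375 − 31 = 344 left.
April 1917 has 30 days: 344 − 30 = 314 left.
May 1917 has 31 days: 314 − 31 = 283 left.
June 1917 has 30 days: 283 − 30 = 253 left.
July 1917 has 31 days: 253 − 31 = 222 left.
August 1917 has 31 days: 222 − 31 = 191 left.
September 1917 has 30 days: 191 − 30 = 161 left.
October 1917 has 31 days: 161 − 31 = 130 left.
November 1917 has 30 days: 130 − 30 = 100 left.
December 1917 has 31 days: 100 − 31 = 69 left.
January 1918 has 31 days: 69 − 31 = 38 left.
February 1918 has 28 days (1918 is not a leap year): 38 − 28 = 10 left.
10 days into March 1918 → March 10, 1918.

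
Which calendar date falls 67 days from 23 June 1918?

Counting forward 67 days from June 23, 1918.
June has 30 days, so 30 − 23 = 7 days remain after June 23, 1918; 67 − 7 = 60 left.
July 1918 has 31 days: 60 − 31 = 29 left.
29 days into August 1918 → August 29, 1918.

August 29, 1918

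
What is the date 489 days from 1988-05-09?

September 10, 1989

Counting forward 489 days from May 9, 1988.
May has 31 days, so 31 − 9 = 22 days remain after May 9, 1988; 489 − 22 = 467 left.
June 1988 has 30 days: 467 − 30 = 437 left.
July 1988 has 31 days: 437 − 31 = 406 left.
August 1988 has 31 days: 406 − 31 = 375 left.
September 1988 has 30 days: 375 − 30 = 345 left.
October 1988 has 31 days: 345 − 31 = 314 left.
November 1988 has 30 days: 314 − 30 = 284 left.
December 1988 has 31 days: 284 − 31 = 253 left.
January 1989 has 31 days: 253 − 31 = 222 left.
February 1989 has 28 days (1989 is not a leap year): 222 − 28 = 194 left.
March 1989 has 31 days: 194 − 31 = 163 left.
April 1989 has 30 days: 163 − 30 = 133 left.
May 1989 has 31 days: 133 − 31 = 102 left.
June 1989 has 30 days: 102 − 30 = 72 left.
July 1989 has 31 days: 72 − 31 = 41 left.
August 1989 has 31 days: 41 − 31 = 10 left.
10 days into September 1989 → September 10, 1989.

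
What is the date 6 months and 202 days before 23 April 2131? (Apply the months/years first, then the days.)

Counting back 6 months and 202 days from April 23, 2131: first the month/year part, then the days.
month 4 − 6 = -2, which is month 10 of year 2130 → October 2130.
Day 23 is valid in October, giving October 23, 2130.
Now subtract 202 days from October 23, 2130.
Going back 23 days from October 23, 2130 reaches the end of the previous month; 202 − 23 = 179 left.
September 2130 has 30 days: 179 − 30 = 149 left.
August 2130 has 31 days: 149 − 31 = 118 left.
July 2130 has 31 days: 118 − 31 = 87 left.
June 2130 has 30 days: 87 − 30 = 57 left.
May 2130 has 31 days: 57 − 31 = 26 left.
April 2130 has 30 days; 30 − 26 = 4 → April 4, 2130.

April 4, 2130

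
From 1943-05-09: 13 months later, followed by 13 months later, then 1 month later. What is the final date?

Advancing 13 months from May 9, 1943:
month 5 + 13 = 18, which is month 6 of year 1944 → June 1944.
Day 9 is valid in June, giving June 9, 1944.
Counting forward 13 months from June 9, 1944:
month 6 + 13 = 19, which is month 7 of year 1945 → July 1945.
Day 9 is valid in July, giving July 9, 1945.
Adding 1 month from July 9, 1945:
month 7 + 1 = 8 → August 1945.
Day 9 is valid in August, giving August 9, 1945.

August 9, 1945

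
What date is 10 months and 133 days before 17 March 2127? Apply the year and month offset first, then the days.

January 4, 2126

Subtracting 10 months and 133 days from March 17, 2127: first the month/year part, then the days.
month 3 − 10 = -7, which is month 5 of year 2126 → May 2126.
Day 17 is valid in May, giving May 17, 2126.
Now subtract 133 days from May 17, 2126.
Going back 17 days from May 17, 2126 reaches the end of the previous month; 133 − 17 = 116 left.
April 2126 has 30 days: 116 − 30 = 86 left.
March 2126 has 31 days: 86 − 31 = 55 left.
February 2126 has 28 days (2126 is not a leap year): 55 − 28 = 27 left.
January 2126 has 31 days; 31 − 27 = 4 → January 4, 2126.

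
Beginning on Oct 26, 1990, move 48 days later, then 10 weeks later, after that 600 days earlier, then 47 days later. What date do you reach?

August 17, 1989

Adding 48 days from October 26, 1990:
October has 31 days, so 31 − 26 = 5 days remain after October 26, 1990; 48 − 5 = 43 left.
November 1990 has 30 days: 43 − 30 = 13 left.
13 days into December 1990 → December 13, 1990.
Counting forward 10 weeks (= 70 days) from December 13, 1990:
December has 31 days, so 31 − 13 = 18 days remain after December 13, 1990; 70 − 18 = 52 left.
January 1991 has 31 days: 52 − 31 = 21 left.
21 days into February 1991 → February 21, 1991.
Going back 600 days from February 21, 1991:
Going back 21 days from February 21, 1991 reaches the end of the previous month; 600 − 21 = 579 left.
January 1991 has 31 days: 579 − 31 = 548 left.
December 1990 has 31 days: 548 − 31 = 517 left.
November 1990 has 30 days: 517 − 30 = 487 left.
October 1990 has 31 days: 487 − 31 = 456 left.
September 1990 has 30 days: 456 − 30 = 426 left.
August 1990 has 31 days: 426 − 31 = 395 left.
July 1990 has 31 days: 395 − 31 = 364 left.
June 1990 has 30 days: 364 − 30 = 334 left.
May 1990 has 31 days: 334 − 31 = 303 left.
April 1990 has 30 days: 303 − 30 = 273 left.
March 1990 has 31 days: 273 − 31 = 242 left.
February 1990 has 28 days (1990 is not a leap year): 242 − 28 = 214 left.
January 1990 has 31 days: 214 − 31 = 183 left.
December 1989 has 31 days: 183 − 31 = 152 left.
November 1989 has 30 days: 152 − 30 = 122 left.
October 1989 has 31 days: 122 − 31 = 91 left.
September 1989 has 30 days: 91 − 30 = 61 left.
August 1989 has 31 days: 61 − 31 = 30 left.
July 1989 has 31 days; 31 − 30 = 1 → July 1, 1989.
Advancing 47 days from July 1, 1989:
July has 31 days, so 31 − 1 = 30 days remain after July 1, 1989; 47 − 30 = 17 left.
17 days into August 1989 → August 17, 1989.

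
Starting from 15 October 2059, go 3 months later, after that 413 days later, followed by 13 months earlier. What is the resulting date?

February 3, 2060

Advancing 3 months from October 15, 2059:
month 10 + 3 = 13, which is month 1 of year 2060 → January 2060.
Day 15 is valid in January, giving January 15, 2060.
Advancing 413 days from January 15, 2060:
January has 31 days, so 31 − 15 = 16 days remain after January 15, 2060; 413 − 16 = 397 left.
February 2060 has 29 days (2060 is a leap year): 397 − 29 = 368 left.
March 2060 has 31 days: 368 − 31 = 337 left.
April 2060 has 30 days: 337 − 30 = 307 left.
May 2060 has 31 days: 307 − 31 = 276 left.
June 2060 has 30 days: 276 − 30 = 246 left.
July 2060 has 31 days: 246 − 31 = 215 left.
August 2060 has 31 days: 215 − 31 = 184 left.
September 2060 has 30 days: 184 − 30 = 154 left.
October 2060 has 31 days: 154 − 31 = 123 left.
November 2060 has 30 days: 123 − 30 = 93 left.
December 2060 has 31 days: 93 − 31 = 62 left.
January 2061 has 31 days: 62 − 31 = 31 left.
February 2061 has 28 days (2061 is not a leap year): 31 − 28 = 3 left.
3 days into March 2061 → March 3, 2061.
Subtracting 13 months from March 3, 2061:
month 3 − 13 = -10, which is month 2 of year 2060 → February 2060.
Day 3 is valid in February, giving February 3, 2060.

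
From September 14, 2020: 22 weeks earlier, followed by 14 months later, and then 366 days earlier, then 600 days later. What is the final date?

February 2, 2022

Going back 22 weeks (= 154 days) from September 14, 2020:
Going back 14 days from September 14, 2020 reaches the end of the previous month; 154 − 14 = 140 left.
August 2020 has 31 days: 140 − 31 = 109 left.
July 2020 has 31 days: 109 − 31 = 78 left.
June 2020 has 30 days: 78 − 30 = 48 left.
May 2020 has 31 days: 48 − 31 = 17 left.
April 2020 has 30 days; 30 − 17 = 13 → April 13, 2020.
Advancing 14 months from April 13, 2020:
month 4 + 14 = 18, which is month 6 of year 2021 → June 2021.
Day 13 is valid in June, giving June 13, 2021.
Subtracting 366 days from June 13, 2021:
Going back 13 days from June 13, 2021 reaches the end of the previous month; 366 − 13 = 353 left.
May 2021 has 31 days: 353 − 31 = 322 left.
April 2021 has 30 days: 322 − 30 = 292 left.
March 2021 has 31 days: 292 − 31 = 261 left.
February 2021 has 28 days (2021 is not a leap year): 261 − 28 = 233 left.
January 2021 has 31 days: 233 − 31 = 202 left.
December 2020 has 31 days: 202 − 31 = 171 left.
November 2020 has 30 days: 171 − 30 = 141 left.
October 2020 has 31 days: 141 − 31 = 110 left.
September 2020 has 30 days: 110 − 30 = 80 left.
August 2020 has 31 days: 80 − 31 = 49 left.
July 2020 has 31 days: 49 − 31 = 18 left.
June 2020 has 30 days; 30 − 18 = 12 → June 12, 2020.
Counting forward 600 days from June 12, 2020:
June has 30 days, so 30 − 12 = 18 days remain after June 12, 2020; 600 − 18 = 582 left.
July 2020 has 31 days: 582 − 31 = 551 left.
August 2020 has 31 days: 551 − 31 = 520 left.
September 2020 has 30 days: 520 − 30 = 490 left.
October 2020 has 31 days: 490 − 31 = 459 left.
November 2020 has 30 days: 459 − 30 = 429 left.
December 2020 has 31 days: 429 − 31 = 398 left.
January 2021 has 31 days: 398 − 31 = 367 left.
February 2021 has 28 days (2021 is not a leap year): 367 − 28 = 339 left.
March 2021 has 31 days: 339 − 31 = 308 left.
April 2021 has 30 days: 308 − 30 = 278 left.
May 2021 has 31 days: 278 − 31 = 247 left.
June 2021 has 30 days: 247 − 30 = 217 left.
July 2021 has 31 days: 217 − 31 = 186 left.
August 2021 has 31 days: 186 − 31 = 155 left.
September 2021 has 30 days: 155 − 30 = 125 left.
October 2021 has 31 days: 125 − 31 = 94 left.
November 2021 has 30 days: 94 − 30 = 64 left.
December 2021 has 31 days: 64 − 31 = 33 left.
January 2022 has 31 days: 33 − 31 = 2 left.
2 days into February 2022 → February 2, 2022.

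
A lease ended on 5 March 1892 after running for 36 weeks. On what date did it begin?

June 27, 1891

Subtracting 36 weeks = 252 days from March 5, 1892.
Going back 5 days from March 5, 1892 reaches the end of the previous month; 252 − 5 = 247 left.
February 1892 has 29 days (1892 is a leap year): 247 − 29 = 218 left.
January 1892 has 31 days: 218 − 31 = 187 left.
December 1891 has 31 days: 187 − 31 = 156 left.
November 1891 has 30 days: 156 − 30 = 126 left.
October 1891 has 31 days: 126 − 31 = 95 left.
September 1891 has 30 days: 95 − 30 = 65 left.
August 1891 has 31 days: 65 − 31 = 34 left.
July 1891 has 31 days: 34 − 31 = 3 left.
June 1891 has 30 days; 30 − 3 = 27 → June 27, 1891.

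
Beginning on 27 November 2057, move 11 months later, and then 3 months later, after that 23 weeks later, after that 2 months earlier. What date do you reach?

May 7, 2059

Counting forward 11 months from November 27, 2057:
month 11 + 11 = 22, which is month 10 of year 2058 → October 2058.
Day 27 is valid in October, giving October 27, 2058.
Counting forward 3 months from October 27, 2058:
month 10 + 3 = 13, which is month 1 of year 2059 → January 2059.
Day 27 is valid in January, giving January 27, 2059.
Advancing 23 weeks (= 161 days) from January 27, 2059:
January has 31 days, so 31 − 27 = 4 days remain after January 27, 2059; 161 − 4 = 157 left.
February 2059 has 28 days (2059 is not a leap year): 157 − 28 = 129 left.
March 2059 has 31 days: 129 − 31 = 98 left.
April 2059 has 30 days: 98 − 30 = 68 left.
May 2059 has 31 days: 68 − 31 = 37 left.
June 2059 has 30 days: 37 − 30 = 7 left.
7 days into July 2059 → July 7, 2059.
Going back 2 months from July 7, 2059:
month 7 − 2 = 5 → May 2059.
Day 7 is valid in May, giving May 7, 2059.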